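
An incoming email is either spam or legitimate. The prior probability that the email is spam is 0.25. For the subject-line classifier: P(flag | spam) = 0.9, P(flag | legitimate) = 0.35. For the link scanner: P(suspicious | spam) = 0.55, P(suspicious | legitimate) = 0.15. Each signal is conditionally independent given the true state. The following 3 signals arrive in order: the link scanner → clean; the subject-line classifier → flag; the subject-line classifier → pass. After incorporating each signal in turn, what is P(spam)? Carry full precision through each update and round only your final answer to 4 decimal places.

After the link scanner='clean': P(spam) = 0.45·0.2500 / (0.45·0.2500 + 0.85·0.7500) ≈ 0.1500
After the subject-line classifier='flag': P(spam) = 0.9·0.1500 / (0.9·0.1500 + 0.35·0.8500) ≈ 0.3121
After the subject-line classifier='pass': P(spam) = 0.1·0.3121 / (0.1·0.3121 + 0.65·0.6879) ≈ 0.0653

0.0653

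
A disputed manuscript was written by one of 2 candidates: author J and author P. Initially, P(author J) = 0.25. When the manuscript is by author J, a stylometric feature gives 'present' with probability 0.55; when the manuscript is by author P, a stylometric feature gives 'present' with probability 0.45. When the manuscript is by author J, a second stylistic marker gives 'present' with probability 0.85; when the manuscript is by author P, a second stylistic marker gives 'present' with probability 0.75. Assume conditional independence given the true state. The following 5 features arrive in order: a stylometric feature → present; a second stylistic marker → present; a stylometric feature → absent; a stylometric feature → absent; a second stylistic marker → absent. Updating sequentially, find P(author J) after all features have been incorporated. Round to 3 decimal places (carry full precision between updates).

After a stylometric feature='present': P(author J) = 0.55·0.2500 / (0.55·0.2500 + 0.45·0.7500) ≈ 0.2895
After a second stylistic marker='present': P(author J) = 0.85·0.2895 / (0.85·0.2895 + 0.75·0.7105) ≈ 0.3159
After a stylometric feature='absent': P(author J) = 0.45·0.3159 / (0.45·0.3159 + 0.55·0.6841) ≈ 0.2742
After a stylometric feature='absent': P(author J) = 0.45·0.2742 / (0.45·0.2742 + 0.55·0.7258) ≈ 0.2361
After a second stylistic marker='absent': P(author J) = 0.15·0.2361 / (0.15·0.2361 + 0.25·0.7639) ≈ 0.1564

0.156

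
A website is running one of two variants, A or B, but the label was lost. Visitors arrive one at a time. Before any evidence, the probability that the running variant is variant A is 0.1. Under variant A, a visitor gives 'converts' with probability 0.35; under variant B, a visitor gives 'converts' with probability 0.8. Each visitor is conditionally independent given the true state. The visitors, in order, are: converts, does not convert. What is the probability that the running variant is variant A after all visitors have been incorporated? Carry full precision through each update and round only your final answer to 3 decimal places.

0.136

After 'converts': P(A) = 0.35·0.1000 / (0.35·0.1000 + 0.8·0.9000) ≈ 0.0464
After 'does not convert': P(A) = 0.65·0.0464 / (0.65·0.0464 + 0.2·0.9536) ≈ 0.1364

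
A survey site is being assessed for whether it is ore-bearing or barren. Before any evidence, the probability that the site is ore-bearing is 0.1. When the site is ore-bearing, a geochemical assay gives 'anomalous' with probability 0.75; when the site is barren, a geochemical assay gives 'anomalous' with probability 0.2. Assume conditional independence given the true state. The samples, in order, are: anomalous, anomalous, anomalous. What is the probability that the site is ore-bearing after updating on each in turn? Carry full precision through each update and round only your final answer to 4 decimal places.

After 'anomalous': P(ore) = 0.75·0.1000 / (0.75·0.1000 + 0.2·0.9000) ≈ 0.2941
After 'anomalous': P(ore) = 0.75·0.2941 / (0.75·0.2941 + 0.2·0.7059) ≈ 0.6098
After 'anomalous': P(ore) = 0.75·0.6098 / (0.75·0.6098 + 0.2·0.3902) ≈ 0.8542

0.8542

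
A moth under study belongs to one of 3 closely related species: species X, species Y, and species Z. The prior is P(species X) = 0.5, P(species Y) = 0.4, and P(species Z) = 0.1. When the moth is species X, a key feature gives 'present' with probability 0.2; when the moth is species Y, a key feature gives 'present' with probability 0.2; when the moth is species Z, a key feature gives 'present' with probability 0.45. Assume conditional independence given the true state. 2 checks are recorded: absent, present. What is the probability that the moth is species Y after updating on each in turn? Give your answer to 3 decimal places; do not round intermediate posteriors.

Each posterior becomes the prior for the next update.
After 'absent': normaliser = 0.8·0.5000 + 0.8·0.4000 + 0.55·0.1000; P(species X) ≈ 0.5161, P(species Y) ≈ 0.4129, P(species Z) ≈ 0.0710
After 'present': normaliser = 0.2·0.5161 + 0.2·0.4129 + 0.45·0.0710; P(species X) ≈ 0.4741, P(species Y) ≈ 0.3793, P(species Z) ≈ 0.1467

0.379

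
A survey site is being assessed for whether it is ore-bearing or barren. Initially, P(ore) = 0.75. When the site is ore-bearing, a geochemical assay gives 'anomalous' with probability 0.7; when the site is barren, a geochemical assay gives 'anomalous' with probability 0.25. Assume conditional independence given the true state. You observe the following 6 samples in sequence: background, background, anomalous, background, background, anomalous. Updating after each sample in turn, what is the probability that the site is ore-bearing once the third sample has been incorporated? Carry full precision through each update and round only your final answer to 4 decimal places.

0.5734

After 'background': P(ore) = 0.3·0.7500 / (0.3·0.7500 + 0.75·0.2500) ≈ 0.5455
After 'background': P(ore) = 0.3·0.5455 / (0.3·0.5455 + 0.75·0.4545) ≈ 0.3243
After 'anomalous': P(ore) = 0.7·0.3243 / (0.7·0.3243 + 0.25·0.6757) ≈ 0.5734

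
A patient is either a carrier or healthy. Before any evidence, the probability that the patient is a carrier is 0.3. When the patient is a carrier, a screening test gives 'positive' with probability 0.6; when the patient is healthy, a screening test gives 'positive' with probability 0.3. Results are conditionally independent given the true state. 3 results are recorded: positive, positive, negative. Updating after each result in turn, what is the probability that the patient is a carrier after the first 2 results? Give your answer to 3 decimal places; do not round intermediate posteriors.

After 'positive': P(carrier) = 0.6·0.3000 / (0.6·0.3000 + 0.3·0.7000) ≈ 0.4615
After 'positive': P(carrier) = 0.6·0.4615 / (0.6·0.4615 + 0.3·0.5385) ≈ 0.6316

0.632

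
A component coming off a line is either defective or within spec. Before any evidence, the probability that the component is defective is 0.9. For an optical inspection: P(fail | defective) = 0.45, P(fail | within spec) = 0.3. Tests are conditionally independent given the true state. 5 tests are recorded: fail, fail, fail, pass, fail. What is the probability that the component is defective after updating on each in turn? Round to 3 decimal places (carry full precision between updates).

Each posterior becomes the prior for the next update.
After 'fail': P(defective) = 0.45·0.9000 / (0.45·0.9000 + 0.3·0.1000) ≈ 0.9310
After 'fail': P(defective) = 0.45·0.9310 / (0.45·0.9310 + 0.3·0.0690) ≈ 0.9529
After 'fail': P(defective) = 0.45·0.9529 / (0.45·0.9529 + 0.3·0.0471) ≈ 0.9681
After 'pass': P(defective) = 0.55·0.9681 / (0.55·0.9681 + 0.7·0.0319) ≈ 0.9598
After 'fail': P(defective) = 0.45·0.9598 / (0.45·0.9598 + 0.3·0.0402) ≈ 0.9728

0.973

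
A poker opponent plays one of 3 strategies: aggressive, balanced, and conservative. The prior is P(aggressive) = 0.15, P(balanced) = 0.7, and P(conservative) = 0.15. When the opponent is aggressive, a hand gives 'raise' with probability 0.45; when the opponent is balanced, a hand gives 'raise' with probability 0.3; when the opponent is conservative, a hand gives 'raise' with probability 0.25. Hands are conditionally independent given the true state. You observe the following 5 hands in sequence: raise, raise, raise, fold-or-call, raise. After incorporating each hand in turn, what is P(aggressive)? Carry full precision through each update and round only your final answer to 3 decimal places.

After 'raise': normaliser = 0.45·0.1500 + 0.3·0.7000 + 0.25·0.1500; P(aggressive) ≈ 0.2143, P(balanced) ≈ 0.6667, P(conservative) ≈ 0.1190
After 'raise': normaliser = 0.45·0.2143 + 0.3·0.6667 + 0.25·0.1190; P(aggressive) ≈ 0.2956, P(balanced) ≈ 0.6131, P(conservative) ≈ 0.0912
After 'raise': normaliser = 0.45·0.2956 + 0.3·0.6131 + 0.25·0.0912; P(aggressive) ≈ 0.3915, P(balanced) ≈ 0.5414, P(conservative) ≈ 0.0671
After 'fold-or-call': normaliser = 0.55·0.3915 + 0.7·0.5414 + 0.75·0.0671; P(aggressive) ≈ 0.3340, P(balanced) ≈ 0.5879, P(conservative) ≈ 0.0781
After 'raise': normaliser = 0.45·0.3340 + 0.3·0.5879 + 0.25·0.0781; P(aggressive) ≈ 0.4342, P(balanced) ≈ 0.5094, P(conservative) ≈ 0.0564

0.434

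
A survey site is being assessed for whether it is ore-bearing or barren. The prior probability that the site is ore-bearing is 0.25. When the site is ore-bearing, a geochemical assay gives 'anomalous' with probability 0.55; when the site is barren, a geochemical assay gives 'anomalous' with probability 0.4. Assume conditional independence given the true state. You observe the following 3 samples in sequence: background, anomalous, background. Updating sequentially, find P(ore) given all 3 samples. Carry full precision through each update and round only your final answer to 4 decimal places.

After 'background': P(ore) = 0.45·0.2500 / (0.45·0.2500 + 0.6·0.7500) ≈ 0.2000
After 'anomalous': P(ore) = 0.55·0.2000 / (0.55·0.2000 + 0.4·0.8000) ≈ 0.2558
After 'background': P(ore) = 0.45·0.2558 / (0.45·0.2558 + 0.6·0.7442) ≈ 0.2050

0.2050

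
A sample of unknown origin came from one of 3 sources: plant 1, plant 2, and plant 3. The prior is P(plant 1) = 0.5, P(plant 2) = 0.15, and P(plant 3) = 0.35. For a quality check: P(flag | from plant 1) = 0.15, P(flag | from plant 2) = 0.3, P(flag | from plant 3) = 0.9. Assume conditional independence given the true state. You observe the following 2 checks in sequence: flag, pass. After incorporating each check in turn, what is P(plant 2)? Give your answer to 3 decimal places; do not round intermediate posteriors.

0.249

After 'flag': normaliser = 0.15·0.5000 + 0.3·0.1500 + 0.9·0.3500; P(plant 1) ≈ 0.1724, P(plant 2) ≈ 0.1034, P(plant 3) ≈ 0.7241
After 'pass': normaliser = 0.85·0.1724 + 0.7·0.1034 + 0.1·0.7241; P(plant 1) ≈ 0.5030, P(plant 2) ≈ 0.2485, P(plant 3) ≈ 0.2485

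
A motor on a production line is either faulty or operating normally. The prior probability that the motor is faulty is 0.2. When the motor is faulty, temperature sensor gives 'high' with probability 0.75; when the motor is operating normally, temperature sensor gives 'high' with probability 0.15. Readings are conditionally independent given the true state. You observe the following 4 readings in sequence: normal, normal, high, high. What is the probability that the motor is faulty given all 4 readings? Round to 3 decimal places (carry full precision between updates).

0.351

After 'normal': P(faulty) = 0.25·0.2000 / (0.25·0.2000 + 0.85·0.8000) ≈ 0.0685
After 'normal': P(faulty) = 0.25·0.0685 / (0.25·0.0685 + 0.85·0.9315) ≈ 0.0212
After 'high': P(faulty) = 0.75·0.0212 / (0.75·0.0212 + 0.15·0.9788) ≈ 0.0976
After 'high': P(faulty) = 0.75·0.0976 / (0.75·0.0976 + 0.15·0.9024) ≈ 0.3509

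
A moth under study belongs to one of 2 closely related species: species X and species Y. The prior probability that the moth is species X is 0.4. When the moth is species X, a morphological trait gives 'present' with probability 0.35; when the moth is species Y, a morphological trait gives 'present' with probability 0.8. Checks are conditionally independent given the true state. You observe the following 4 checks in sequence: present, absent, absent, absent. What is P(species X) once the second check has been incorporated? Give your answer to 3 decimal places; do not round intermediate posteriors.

Apply Bayes' rule sequentially, carrying P(species X) forward.
After 'present': P(species X) = 0.35·0.4000 / (0.35·0.4000 + 0.8·0.6000) ≈ 0.2258
After 'absent': P(species X) = 0.65·0.2258 / (0.65·0.2258 + 0.2·0.7742) ≈ 0.4866

0.487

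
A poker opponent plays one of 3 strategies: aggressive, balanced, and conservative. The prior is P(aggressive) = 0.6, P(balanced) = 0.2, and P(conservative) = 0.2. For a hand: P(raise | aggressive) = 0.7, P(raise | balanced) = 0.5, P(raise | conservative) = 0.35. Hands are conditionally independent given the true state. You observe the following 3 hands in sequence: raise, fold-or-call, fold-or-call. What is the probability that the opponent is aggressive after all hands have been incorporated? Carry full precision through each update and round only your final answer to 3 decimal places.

0.409

After 'raise': normaliser = 0.7·0.6000 + 0.5·0.2000 + 0.35·0.2000; P(aggressive) ≈ 0.7119, P(balanced) ≈ 0.1695, P(conservative) ≈ 0.1186
After 'fold-or-call': normaliser = 0.3·0.7119 + 0.5·0.1695 + 0.65·0.1186; P(aggressive) ≈ 0.5688, P(balanced) ≈ 0.2257, P(conservative) ≈ 0.2054
After 'fold-or-call': normaliser = 0.3·0.5688 + 0.5·0.2257 + 0.65·0.2054; P(aggressive) ≈ 0.4092, P(balanced) ≈ 0.2706, P(conservative) ≈ 0.3202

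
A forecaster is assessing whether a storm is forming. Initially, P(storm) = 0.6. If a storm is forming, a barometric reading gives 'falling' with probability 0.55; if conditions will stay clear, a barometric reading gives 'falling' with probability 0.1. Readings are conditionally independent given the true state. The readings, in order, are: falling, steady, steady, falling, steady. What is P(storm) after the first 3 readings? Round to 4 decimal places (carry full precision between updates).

0.6735

After 'falling': P(storm) = 0.55·0.6000 / (0.55·0.6000 + 0.1·0.4000) ≈ 0.8919
After 'steady': P(storm) = 0.45·0.8919 / (0.45·0.8919 + 0.9·0.1081) ≈ 0.8049
After 'steady': P(storm) = 0.45·0.8049 / (0.45·0.8049 + 0.9·0.1951) ≈ 0.6735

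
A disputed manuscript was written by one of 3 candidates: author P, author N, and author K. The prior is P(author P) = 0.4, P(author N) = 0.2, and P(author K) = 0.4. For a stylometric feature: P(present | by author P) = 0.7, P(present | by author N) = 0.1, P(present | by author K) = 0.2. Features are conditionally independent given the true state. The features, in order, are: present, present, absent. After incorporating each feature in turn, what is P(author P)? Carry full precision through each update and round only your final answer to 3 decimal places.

0.801

After 'present': normaliser = 0.7·0.4000 + 0.1·0.2000 + 0.2·0.4000; P(author P) ≈ 0.7368, P(author N) ≈ 0.0526, P(author K) ≈ 0.2105
After 'present': normaliser = 0.7·0.7368 + 0.1·0.0526 + 0.2·0.2105; P(author P) ≈ 0.9159, P(author N) ≈ 0.0093, P(author K) ≈ 0.0748
After 'absent': normaliser = 0.3·0.9159 + 0.9·0.0093 + 0.8·0.0748; P(author P) ≈ 0.8011, P(author N) ≈ 0.0245, P(author K) ≈ 0.1744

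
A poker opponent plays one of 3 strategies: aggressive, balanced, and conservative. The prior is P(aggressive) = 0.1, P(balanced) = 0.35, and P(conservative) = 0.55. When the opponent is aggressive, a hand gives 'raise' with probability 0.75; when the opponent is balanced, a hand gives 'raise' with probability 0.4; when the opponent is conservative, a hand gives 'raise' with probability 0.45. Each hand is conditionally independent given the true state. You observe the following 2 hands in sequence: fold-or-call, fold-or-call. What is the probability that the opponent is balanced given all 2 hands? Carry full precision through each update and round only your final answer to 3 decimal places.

After 'fold-or-call': normaliser = 0.25·0.1000 + 0.6·0.3500 + 0.55·0.5500; P(aggressive) ≈ 0.0465, P(balanced) ≈ 0.3907, P(conservative) ≈ 0.5628
After 'fold-or-call': normaliser = 0.25·0.0465 + 0.6·0.3907 + 0.55·0.5628; P(aggressive) ≈ 0.0209, P(balanced) ≈ 0.4219, P(conservative) ≈ 0.5571

0.422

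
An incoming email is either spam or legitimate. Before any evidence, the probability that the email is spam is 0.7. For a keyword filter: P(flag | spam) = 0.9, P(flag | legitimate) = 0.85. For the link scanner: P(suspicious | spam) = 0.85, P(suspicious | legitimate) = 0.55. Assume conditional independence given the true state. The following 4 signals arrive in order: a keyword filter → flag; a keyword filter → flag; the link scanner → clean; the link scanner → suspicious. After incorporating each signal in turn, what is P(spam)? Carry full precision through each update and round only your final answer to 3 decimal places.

After a keyword filter='flag': P(spam) = 0.9·0.7000 / (0.9·0.7000 + 0.85·0.3000) ≈ 0.7119
After a keyword filter='flag': P(spam) = 0.9·0.7119 / (0.9·0.7119 + 0.85·0.2881) ≈ 0.7234
After the link scanner='clean': P(spam) = 0.15·0.7234 / (0.15·0.7234 + 0.45·0.2766) ≈ 0.4658
After the link scanner='suspicious': P(spam) = 0.85·0.4658 / (0.85·0.4658 + 0.55·0.5342) ≈ 0.5740

0.574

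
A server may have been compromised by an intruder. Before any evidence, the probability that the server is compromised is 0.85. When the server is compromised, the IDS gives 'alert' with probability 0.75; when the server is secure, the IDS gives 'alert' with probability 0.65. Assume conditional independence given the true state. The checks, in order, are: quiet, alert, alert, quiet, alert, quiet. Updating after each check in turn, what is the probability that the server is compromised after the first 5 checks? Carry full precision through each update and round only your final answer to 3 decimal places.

Apply Bayes' rule sequentially, carrying P(compromised) forward.
After 'quiet': P(compromised) = 0.25·0.8500 / (0.25·0.8500 + 0.35·0.1500) ≈ 0.8019
After 'alert': P(compromised) = 0.75·0.8019 / (0.75·0.8019 + 0.65·0.1981) ≈ 0.8236
After 'alert': P(compromised) = 0.75·0.8236 / (0.75·0.8236 + 0.65·0.1764) ≈ 0.8435
After 'quiet': P(compromised) = 0.25·0.8435 / (0.25·0.8435 + 0.35·0.1565) ≈ 0.7938
After 'alert': P(compromised) = 0.75·0.7938 / (0.75·0.7938 + 0.65·0.2062) ≈ 0.8162

0.816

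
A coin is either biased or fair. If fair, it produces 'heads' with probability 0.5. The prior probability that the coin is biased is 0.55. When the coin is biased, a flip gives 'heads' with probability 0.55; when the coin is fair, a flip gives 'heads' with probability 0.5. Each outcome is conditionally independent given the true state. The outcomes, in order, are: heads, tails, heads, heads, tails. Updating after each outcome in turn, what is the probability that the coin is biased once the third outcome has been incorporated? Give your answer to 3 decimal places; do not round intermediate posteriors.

0.571

After 'heads': P(biased) = 0.55·0.5500 / (0.55·0.5500 + 0.5·0.4500) ≈ 0.5735
After 'tails': P(biased) = 0.45·0.5735 / (0.45·0.5735 + 0.5·0.4265) ≈ 0.5475
After 'heads': P(biased) = 0.55·0.5475 / (0.55·0.5475 + 0.5·0.4525) ≈ 0.5710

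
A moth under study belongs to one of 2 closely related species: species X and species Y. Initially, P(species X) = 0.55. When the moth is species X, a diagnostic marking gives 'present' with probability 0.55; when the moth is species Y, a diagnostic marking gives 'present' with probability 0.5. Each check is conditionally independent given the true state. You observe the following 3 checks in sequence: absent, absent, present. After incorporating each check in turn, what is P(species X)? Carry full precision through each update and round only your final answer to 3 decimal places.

0.521

Each posterior becomes the prior for the next update.
After 'absent': P(species X) = 0.45·0.5500 / (0.45·0.5500 + 0.5·0.4500) ≈ 0.5238
After 'absent': P(species X) = 0.45·0.5238 / (0.45·0.5238 + 0.5·0.4762) ≈ 0.4975
After 'present': P(species X) = 0.55·0.4975 / (0.55·0.4975 + 0.5·0.5025) ≈ 0.5213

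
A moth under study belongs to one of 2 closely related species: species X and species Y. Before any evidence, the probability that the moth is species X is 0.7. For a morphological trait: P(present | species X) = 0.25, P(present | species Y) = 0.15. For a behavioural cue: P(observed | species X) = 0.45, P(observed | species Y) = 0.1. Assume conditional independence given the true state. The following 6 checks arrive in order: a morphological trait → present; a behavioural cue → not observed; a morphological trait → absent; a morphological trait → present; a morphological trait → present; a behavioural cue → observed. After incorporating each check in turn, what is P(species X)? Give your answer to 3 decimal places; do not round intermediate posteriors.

0.963

After a morphological trait='present': P(species X) = 0.25·0.7000 / (0.25·0.7000 + 0.15·0.3000) ≈ 0.7955
After a behavioural cue='not observed': P(species X) = 0.55·0.7955 / (0.55·0.7955 + 0.9·0.2045) ≈ 0.7038
After a morphological trait='absent': P(species X) = 0.75·0.7038 / (0.75·0.7038 + 0.85·0.2962) ≈ 0.6771
After a morphological trait='present': P(species X) = 0.25·0.6771 / (0.25·0.6771 + 0.15·0.3229) ≈ 0.7775
After a morphological trait='present': P(species X) = 0.25·0.7775 / (0.25·0.7775 + 0.15·0.2225) ≈ 0.8535
After a behavioural cue='observed': P(species X) = 0.45·0.8535 / (0.45·0.8535 + 0.1·0.1465) ≈ 0.9633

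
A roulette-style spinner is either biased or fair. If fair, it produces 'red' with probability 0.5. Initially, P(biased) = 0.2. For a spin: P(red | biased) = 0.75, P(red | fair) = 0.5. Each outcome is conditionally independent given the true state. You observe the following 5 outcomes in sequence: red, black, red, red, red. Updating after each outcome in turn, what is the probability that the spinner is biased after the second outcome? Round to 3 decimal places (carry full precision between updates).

After 'red': P(biased) = 0.75·0.2000 / (0.75·0.2000 + 0.5·0.8000) ≈ 0.2727
After 'black': P(biased) = 0.25·0.2727 / (0.25·0.2727 + 0.5·0.7273) ≈ 0.1579

0.158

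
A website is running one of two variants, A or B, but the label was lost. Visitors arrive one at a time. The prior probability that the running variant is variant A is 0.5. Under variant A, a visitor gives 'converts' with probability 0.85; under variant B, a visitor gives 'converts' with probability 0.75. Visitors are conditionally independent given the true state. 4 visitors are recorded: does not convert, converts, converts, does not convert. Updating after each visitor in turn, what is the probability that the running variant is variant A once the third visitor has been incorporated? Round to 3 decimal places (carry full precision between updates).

Each posterior becomes the prior for the next update.
After 'does not convert': P(A) = 0.15·0.5000 / (0.15·0.5000 + 0.25·0.5000) ≈ 0.3750
After 'converts': P(A) = 0.85·0.3750 / (0.85·0.3750 + 0.75·0.6250) ≈ 0.4048
After 'converts': P(A) = 0.85·0.4048 / (0.85·0.4048 + 0.75·0.5952) ≈ 0.4352

0.435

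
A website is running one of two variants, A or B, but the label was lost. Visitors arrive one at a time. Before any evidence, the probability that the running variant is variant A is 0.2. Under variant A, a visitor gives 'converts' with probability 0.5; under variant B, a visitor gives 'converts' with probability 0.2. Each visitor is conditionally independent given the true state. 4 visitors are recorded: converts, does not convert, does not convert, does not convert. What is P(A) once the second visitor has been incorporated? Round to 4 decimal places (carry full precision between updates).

After 'converts': P(A) = 0.5·0.2000 / (0.5·0.2000 + 0.2·0.8000) ≈ 0.3846
After 'does not convert': P(A) = 0.5·0.3846 / (0.5·0.3846 + 0.8·0.6154) ≈ 0.2809

0.2809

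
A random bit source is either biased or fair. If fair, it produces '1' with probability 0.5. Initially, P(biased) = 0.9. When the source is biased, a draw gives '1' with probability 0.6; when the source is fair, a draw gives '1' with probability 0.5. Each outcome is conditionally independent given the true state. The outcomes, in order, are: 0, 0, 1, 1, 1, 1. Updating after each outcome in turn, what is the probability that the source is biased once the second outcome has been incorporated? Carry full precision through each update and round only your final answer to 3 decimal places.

After '0': P(biased) = 0.4·0.9000 / (0.4·0.9000 + 0.5·0.1000) ≈ 0.8780
After '0': P(biased) = 0.4·0.8780 / (0.4·0.8780 + 0.5·0.1220) ≈ 0.8521

0.852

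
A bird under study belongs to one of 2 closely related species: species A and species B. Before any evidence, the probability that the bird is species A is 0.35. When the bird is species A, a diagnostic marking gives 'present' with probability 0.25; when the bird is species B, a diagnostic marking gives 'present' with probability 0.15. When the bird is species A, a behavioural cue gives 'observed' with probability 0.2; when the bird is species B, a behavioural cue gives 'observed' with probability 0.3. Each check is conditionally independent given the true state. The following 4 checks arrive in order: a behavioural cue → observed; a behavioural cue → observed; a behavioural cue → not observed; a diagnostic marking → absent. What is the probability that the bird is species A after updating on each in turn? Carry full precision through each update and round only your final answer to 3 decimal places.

After a behavioural cue='observed': P(species A) = 0.2·0.3500 / (0.2·0.3500 + 0.3·0.6500) ≈ 0.2642
After a behavioural cue='observed': P(species A) = 0.2·0.2642 / (0.2·0.2642 + 0.3·0.7358) ≈ 0.1931
After a behavioural cue='not observed': P(species A) = 0.8·0.1931 / (0.8·0.1931 + 0.7·0.8069) ≈ 0.2148
After a diagnostic marking='absent': P(species A) = 0.75·0.2148 / (0.75·0.2148 + 0.85·0.7852) ≈ 0.1944

0.194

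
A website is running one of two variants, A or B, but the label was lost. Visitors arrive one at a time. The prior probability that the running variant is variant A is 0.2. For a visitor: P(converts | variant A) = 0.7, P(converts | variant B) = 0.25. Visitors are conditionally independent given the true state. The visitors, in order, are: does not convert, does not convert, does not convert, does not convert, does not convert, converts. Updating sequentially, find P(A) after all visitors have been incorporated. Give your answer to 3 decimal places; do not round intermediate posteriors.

0.007

After 'does not convert': P(A) = 0.3·0.2000 / (0.3·0.2000 + 0.75·0.8000) ≈ 0.0909
After 'does not convert': P(A) = 0.3·0.0909 / (0.3·0.0909 + 0.75·0.9091) ≈ 0.0385
After 'does not convert': P(A) = 0.3·0.0385 / (0.3·0.0385 + 0.75·0.9615) ≈ 0.0157
After 'does not convert': P(A) = 0.3·0.0157 / (0.3·0.0157 + 0.75·0.9843) ≈ 0.0064
After 'does not convert': P(A) = 0.3·0.0064 / (0.3·0.0064 + 0.75·0.9936) ≈ 0.0026
After 'converts': P(A) = 0.7·0.0026 / (0.7·0.0026 + 0.25·0.9974) ≈ 0.0071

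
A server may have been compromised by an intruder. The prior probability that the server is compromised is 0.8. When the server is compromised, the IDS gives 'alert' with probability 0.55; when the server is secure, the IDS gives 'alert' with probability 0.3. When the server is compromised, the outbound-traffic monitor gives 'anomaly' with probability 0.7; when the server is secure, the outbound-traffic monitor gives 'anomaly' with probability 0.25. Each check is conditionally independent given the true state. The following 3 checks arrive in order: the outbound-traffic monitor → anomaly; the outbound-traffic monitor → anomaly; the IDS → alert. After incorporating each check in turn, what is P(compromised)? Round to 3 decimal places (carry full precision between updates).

Each posterior becomes the prior for the next update.
After the outbound-traffic monitor='anomaly': P(compromised) = 0.7·0.8000 / (0.7·0.8000 + 0.25·0.2000) ≈ 0.9180
After the outbound-traffic monitor='anomaly': P(compromised) = 0.7·0.9180 / (0.7·0.9180 + 0.25·0.0820) ≈ 0.9691
After the IDS='alert': P(compromised) = 0.55·0.9691 / (0.55·0.9691 + 0.3·0.0309) ≈ 0.9829

0.983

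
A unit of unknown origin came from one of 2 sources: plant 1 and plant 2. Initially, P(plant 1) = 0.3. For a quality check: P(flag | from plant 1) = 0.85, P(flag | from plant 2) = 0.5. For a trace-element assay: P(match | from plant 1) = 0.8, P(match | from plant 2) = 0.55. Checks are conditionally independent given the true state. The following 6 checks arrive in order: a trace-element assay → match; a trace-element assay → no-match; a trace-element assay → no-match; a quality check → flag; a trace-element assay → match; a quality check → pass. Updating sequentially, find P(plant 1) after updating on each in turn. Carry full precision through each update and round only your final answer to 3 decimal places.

0.084

After a trace-element assay='match': P(plant 1) = 0.8·0.3000 / (0.8·0.3000 + 0.55·0.7000) ≈ 0.3840
After a trace-element assay='no-match': P(plant 1) = 0.2·0.3840 / (0.2·0.3840 + 0.45·0.6160) ≈ 0.2169
After a trace-element assay='no-match': P(plant 1) = 0.2·0.2169 / (0.2·0.2169 + 0.45·0.7831) ≈ 0.1096
After a quality check='flag': P(plant 1) = 0.85·0.1096 / (0.85·0.1096 + 0.5·0.8904) ≈ 0.1731
After a trace-element assay='match': P(plant 1) = 0.8·0.1731 / (0.8·0.1731 + 0.55·0.8269) ≈ 0.2334
After a quality check='pass': P(plant 1) = 0.15·0.2334 / (0.15·0.2334 + 0.5·0.7666) ≈ 0.0837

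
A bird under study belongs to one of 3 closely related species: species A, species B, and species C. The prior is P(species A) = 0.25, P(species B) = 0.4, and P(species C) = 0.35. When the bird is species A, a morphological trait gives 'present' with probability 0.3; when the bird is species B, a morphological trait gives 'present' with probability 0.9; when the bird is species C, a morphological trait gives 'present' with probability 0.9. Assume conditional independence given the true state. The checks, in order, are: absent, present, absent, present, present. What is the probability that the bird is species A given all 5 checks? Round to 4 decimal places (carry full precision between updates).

After 'absent': normaliser = 0.7·0.2500 + 0.1·0.4000 + 0.1·0.3500; P(species A) ≈ 0.7000, P(species B) ≈ 0.1600, P(species C) ≈ 0.1400
After 'present': normaliser = 0.3·0.7000 + 0.9·0.1600 + 0.9·0.1400; P(species A) ≈ 0.4375, P(species B) ≈ 0.3000, P(species C) ≈ 0.2625
After 'absent': normaliser = 0.7·0.4375 + 0.1·0.3000 + 0.1·0.2625; P(species A) ≈ 0.8448, P(species B) ≈ 0.0828, P(species C) ≈ 0.0724
After 'present': normaliser = 0.3·0.8448 + 0.9·0.0828 + 0.9·0.0724; P(species A) ≈ 0.6447, P(species B) ≈ 0.1895, P(species C) ≈ 0.1658
After 'present': normaliser = 0.3·0.6447 + 0.9·0.1895 + 0.9·0.1658; P(species A) ≈ 0.3769, P(species B) ≈ 0.3323, P(species C) ≈ 0.2908

0.3769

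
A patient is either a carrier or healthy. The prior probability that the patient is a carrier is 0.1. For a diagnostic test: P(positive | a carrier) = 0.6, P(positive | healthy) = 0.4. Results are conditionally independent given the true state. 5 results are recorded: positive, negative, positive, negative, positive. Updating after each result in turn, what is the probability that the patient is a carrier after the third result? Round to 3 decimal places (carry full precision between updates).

After 'positive': P(carrier) = 0.6·0.1000 / (0.6·0.1000 + 0.4·0.9000) ≈ 0.1429
After 'negative': P(carrier) = 0.4·0.1429 / (0.4·0.1429 + 0.6·0.8571) ≈ 0.1000
After 'positive': P(carrier) = 0.6·0.1000 / (0.6·0.1000 + 0.4·0.9000) ≈ 0.1429

0.143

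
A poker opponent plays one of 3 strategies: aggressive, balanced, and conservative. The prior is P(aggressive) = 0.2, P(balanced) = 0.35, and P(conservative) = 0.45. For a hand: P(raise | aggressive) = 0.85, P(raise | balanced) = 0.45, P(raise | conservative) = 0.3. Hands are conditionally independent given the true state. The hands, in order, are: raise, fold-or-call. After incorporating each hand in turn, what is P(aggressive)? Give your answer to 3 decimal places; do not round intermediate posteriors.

Apply Bayes' rule sequentially, carrying P(aggressive) forward.
After 'raise': normaliser = 0.85·0.2000 + 0.45·0.3500 + 0.3·0.4500; P(aggressive) ≈ 0.3676, P(balanced) ≈ 0.3405, P(conservative) ≈ 0.2919
After 'fold-or-call': normaliser = 0.15·0.3676 + 0.55·0.3405 + 0.7·0.2919; P(aggressive) ≈ 0.1234, P(balanced) ≈ 0.4192, P(conservative) ≈ 0.4574

0.123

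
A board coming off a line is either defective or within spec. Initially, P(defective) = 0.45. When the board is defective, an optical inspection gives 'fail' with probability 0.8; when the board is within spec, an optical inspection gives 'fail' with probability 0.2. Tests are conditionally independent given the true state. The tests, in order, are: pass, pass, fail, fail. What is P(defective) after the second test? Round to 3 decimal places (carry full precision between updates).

0.049

After 'pass': P(defective) = 0.2·0.4500 / (0.2·0.4500 + 0.8·0.5500) ≈ 0.1698
After 'pass': P(defective) = 0.2·0.1698 / (0.2·0.1698 + 0.8·0.8302) ≈ 0.0486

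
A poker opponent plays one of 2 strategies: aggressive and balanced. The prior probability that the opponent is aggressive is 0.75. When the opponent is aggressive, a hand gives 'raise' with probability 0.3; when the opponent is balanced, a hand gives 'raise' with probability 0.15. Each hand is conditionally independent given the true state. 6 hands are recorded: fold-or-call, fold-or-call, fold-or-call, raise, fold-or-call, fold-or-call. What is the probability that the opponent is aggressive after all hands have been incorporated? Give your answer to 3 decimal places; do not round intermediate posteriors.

0.694

After 'fold-or-call': P(aggressive) = 0.7·0.7500 / (0.7·0.7500 + 0.85·0.2500) ≈ 0.7119
After 'fold-or-call': P(aggressive) = 0.7·0.7119 / (0.7·0.7119 + 0.85·0.2881) ≈ 0.6705
After 'fold-or-call': P(aggressive) = 0.7·0.6705 / (0.7·0.6705 + 0.85·0.3295) ≈ 0.6262
After 'raise': P(aggressive) = 0.3·0.6262 / (0.3·0.6262 + 0.15·0.3738) ≈ 0.7702
After 'fold-or-call': P(aggressive) = 0.7·0.7702 / (0.7·0.7702 + 0.85·0.2298) ≈ 0.7340
After 'fold-or-call': P(aggressive) = 0.7·0.7340 / (0.7·0.7340 + 0.85·0.2660) ≈ 0.6944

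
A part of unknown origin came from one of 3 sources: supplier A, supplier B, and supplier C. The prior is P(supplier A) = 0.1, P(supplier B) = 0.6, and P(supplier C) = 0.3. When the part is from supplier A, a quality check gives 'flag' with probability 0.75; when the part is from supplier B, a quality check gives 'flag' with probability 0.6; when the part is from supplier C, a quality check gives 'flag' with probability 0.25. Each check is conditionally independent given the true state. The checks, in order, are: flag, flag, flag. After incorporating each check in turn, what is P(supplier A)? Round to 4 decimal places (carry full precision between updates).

0.2391

After 'flag': normaliser = 0.75·0.1000 + 0.6·0.6000 + 0.25·0.3000; P(supplier A) ≈ 0.1471, P(supplier B) ≈ 0.7059, P(supplier C) ≈ 0.1471
After 'flag': normaliser = 0.75·0.1471 + 0.6·0.7059 + 0.25·0.1471; P(supplier A) ≈ 0.1933, P(supplier B) ≈ 0.7423, P(supplier C) ≈ 0.0644
After 'flag': normaliser = 0.75·0.1933 + 0.6·0.7423 + 0.25·0.0644; P(supplier A) ≈ 0.2391, P(supplier B) ≈ 0.7344, P(supplier C) ≈ 0.0266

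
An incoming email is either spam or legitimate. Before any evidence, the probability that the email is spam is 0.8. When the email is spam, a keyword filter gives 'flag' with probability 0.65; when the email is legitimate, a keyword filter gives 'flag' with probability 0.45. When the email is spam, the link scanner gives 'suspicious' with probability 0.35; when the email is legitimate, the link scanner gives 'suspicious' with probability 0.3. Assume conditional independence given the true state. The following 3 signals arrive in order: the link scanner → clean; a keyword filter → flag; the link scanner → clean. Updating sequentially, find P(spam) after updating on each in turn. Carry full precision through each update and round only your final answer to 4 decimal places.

0.8328

After the link scanner='clean': P(spam) = 0.65·0.8000 / (0.65·0.8000 + 0.7·0.2000) ≈ 0.7879
After a keyword filter='flag': P(spam) = 0.65·0.7879 / (0.65·0.7879 + 0.45·0.2121) ≈ 0.8429
After the link scanner='clean': P(spam) = 0.65·0.8429 / (0.65·0.8429 + 0.7·0.1571) ≈ 0.8328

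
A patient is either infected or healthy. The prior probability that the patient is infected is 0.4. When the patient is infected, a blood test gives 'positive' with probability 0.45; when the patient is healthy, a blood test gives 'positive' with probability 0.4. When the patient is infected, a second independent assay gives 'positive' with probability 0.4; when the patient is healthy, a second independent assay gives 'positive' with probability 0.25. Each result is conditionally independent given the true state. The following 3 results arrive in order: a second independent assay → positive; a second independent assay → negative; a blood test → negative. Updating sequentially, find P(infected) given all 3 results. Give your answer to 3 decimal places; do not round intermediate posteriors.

0.439

After a second independent assay='positive': P(infected) = 0.4·0.4000 / (0.4·0.4000 + 0.25·0.6000) ≈ 0.5161
After a second independent assay='negative': P(infected) = 0.6·0.5161 / (0.6·0.5161 + 0.75·0.4839) ≈ 0.4604
After a blood test='negative': P(infected) = 0.55·0.4604 / (0.55·0.4604 + 0.6·0.5396) ≈ 0.4389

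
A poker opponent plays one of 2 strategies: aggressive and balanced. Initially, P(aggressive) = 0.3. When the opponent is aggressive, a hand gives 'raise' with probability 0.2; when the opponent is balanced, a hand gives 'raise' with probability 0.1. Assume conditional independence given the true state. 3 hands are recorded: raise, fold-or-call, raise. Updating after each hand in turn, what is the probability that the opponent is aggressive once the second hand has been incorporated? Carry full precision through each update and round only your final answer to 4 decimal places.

0.4324

After 'raise': P(aggressive) = 0.2·0.3000 / (0.2·0.3000 + 0.1·0.7000) ≈ 0.4615
After 'fold-or-call': P(aggressive) = 0.8·0.4615 / (0.8·0.4615 + 0.9·0.5385) ≈ 0.4324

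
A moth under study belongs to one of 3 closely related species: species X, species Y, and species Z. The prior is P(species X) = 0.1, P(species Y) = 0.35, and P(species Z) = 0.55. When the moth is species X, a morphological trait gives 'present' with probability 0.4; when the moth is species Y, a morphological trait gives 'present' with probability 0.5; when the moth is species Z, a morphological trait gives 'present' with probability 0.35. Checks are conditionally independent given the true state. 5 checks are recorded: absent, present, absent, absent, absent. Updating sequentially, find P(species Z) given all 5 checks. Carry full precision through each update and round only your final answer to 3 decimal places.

0.681

After 'absent': normaliser = 0.6·0.1000 + 0.5·0.3500 + 0.65·0.5500; P(species X) ≈ 0.1013, P(species Y) ≈ 0.2954, P(species Z) ≈ 0.6034
After 'present': normaliser = 0.4·0.1013 + 0.5·0.2954 + 0.35·0.6034; P(species X) ≈ 0.1014, P(species Y) ≈ 0.3698, P(species Z) ≈ 0.5288
After 'absent': normaliser = 0.6·0.1014 + 0.5·0.3698 + 0.65·0.5288; P(species X) ≈ 0.1032, P(species Y) ≈ 0.3137, P(species Z) ≈ 0.5831
After 'absent': normaliser = 0.6·0.1032 + 0.5·0.3137 + 0.65·0.5831; P(species X) ≈ 0.1036, P(species Y) ≈ 0.2624, P(species Z) ≈ 0.6340
After 'absent': normaliser = 0.6·0.1036 + 0.5·0.2624 + 0.65·0.6340; P(species X) ≈ 0.1027, P(species Y) ≈ 0.2167, P(species Z) ≈ 0.6807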